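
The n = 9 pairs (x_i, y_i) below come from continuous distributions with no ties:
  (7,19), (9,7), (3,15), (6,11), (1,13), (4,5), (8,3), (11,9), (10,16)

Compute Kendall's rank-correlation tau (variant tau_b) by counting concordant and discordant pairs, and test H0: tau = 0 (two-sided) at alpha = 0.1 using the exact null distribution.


Step 1: Enumerate the 36 unordered pairs (i,j) with i<j and classify each by sign(x_j-x_i) * sign(y_j-y_i).
  (1,2):dx=+2,dy=-12->D; (1,3):dx=-4,dy=-4->C; (1,4):dx=-1,dy=-8->C; (1,5):dx=-6,dy=-6->C
  (1,6):dx=-3,dy=-14->C; (1,7):dx=+1,dy=-16->D; (1,8):dx=+4,dy=-10->D; (1,9):dx=+3,dy=-3->D
  (2,3):dx=-6,dy=+8->D; (2,4):dx=-3,dy=+4->D; (2,5):dx=-8,dy=+6->D; (2,6):dx=-5,dy=-2->C
  (2,7):dx=-1,dy=-4->C; (2,8):dx=+2,dy=+2->C; (2,9):dx=+1,dy=+9->C; (3,4):dx=+3,dy=-4->D
  (3,5):dx=-2,dy=-2->C; (3,6):dx=+1,dy=-10->D; (3,7):dx=+5,dy=-12->D; (3,8):dx=+8,dy=-6->D
  (3,9):dx=+7,dy=+1->C; (4,5):dx=-5,dy=+2->D; (4,6):dx=-2,dy=-6->C; (4,7):dx=+2,dy=-8->D
  (4,8):dx=+5,dy=-2->D; (4,9):dx=+4,dy=+5->C; (5,6):dx=+3,dy=-8->D; (5,7):dx=+7,dy=-10->D
  (5,8):dx=+10,dy=-4->D; (5,9):dx=+9,dy=+3->C; (6,7):dx=+4,dy=-2->D; (6,8):dx=+7,dy=+4->C
  (6,9):dx=+6,dy=+11->C; (7,8):dx=+3,dy=+6->C; (7,9):dx=+2,dy=+13->C; (8,9):dx=-1,dy=+7->D
Step 2: C = 17, D = 19, total pairs = 36.
Step 3: tau = (C - D)/(n(n-1)/2) = (17 - 19)/36 = -0.055556.
Step 4: Exact two-sided p-value (enumerate n! = 362880 permutations of y under H0): p = 0.919455.
Step 5: alpha = 0.1. fail to reject H0.

tau_b = -0.0556 (C=17, D=19), p = 0.919455, fail to reject H0.


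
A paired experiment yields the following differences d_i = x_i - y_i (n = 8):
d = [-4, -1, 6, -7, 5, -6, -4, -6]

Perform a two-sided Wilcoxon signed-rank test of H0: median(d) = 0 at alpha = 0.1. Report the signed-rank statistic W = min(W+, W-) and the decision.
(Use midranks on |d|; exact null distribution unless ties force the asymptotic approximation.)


Step 1: Drop any zero differences (none here) and take |d_i|.
|d| = [4, 1, 6, 7, 5, 6, 4, 6]
Step 2: Midrank |d_i| (ties get averaged ranks).
ranks: |4|->2.5, |1|->1, |6|->6, |7|->8, |5|->4, |6|->6, |4|->2.5, |6|->6
Step 3: Attach original signs; sum ranks with positive sign and with negative sign.
W+ = 6 + 4 = 10
W- = 2.5 + 1 + 8 + 6 + 2.5 + 6 = 26
(Check: W+ + W- = 36 should equal n(n+1)/2 = 36.)
Step 4: Test statistic W = min(W+, W-) = 10.
Step 5: Ties in |d|, so use the tie-corrected normal approximation.
        E[W] = n(n+1)/4 = 8*9/4 = 18.
        Tie groups: |d|=4 (t=2), |d|=6 (t=3); sum(t^3 - t) = 30.
        Var[W] = n(n+1)(2n+1)/24 - sum(t^3-t)/48 = 1224/24 - 30/48 = 50.375.
        z = (W - E[W]) / sqrt(Var[W]) = (10 - 18) / 7.0975 = -1.1272.
        Two-sided p = 2*Phi(z) = 0.259678.
Step 6: alpha = 0.1. fail to reject H0.

W+ = 10, W- = 26, W = min = 10, p = 0.259678, fail to reject H0.


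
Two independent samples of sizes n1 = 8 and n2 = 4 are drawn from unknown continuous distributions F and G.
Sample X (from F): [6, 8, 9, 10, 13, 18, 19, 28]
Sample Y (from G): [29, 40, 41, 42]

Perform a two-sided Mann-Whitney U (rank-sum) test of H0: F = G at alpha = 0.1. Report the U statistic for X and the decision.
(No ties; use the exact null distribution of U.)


Step 1: Combine and sort all 12 observations; assign midranks.
sorted (value, group): (6,X), (8,X), (9,X), (10,X), (13,X), (18,X), (19,X), (28,X), (29,Y), (40,Y), (41,Y), (42,Y)
ranks: 6->1, 8->2, 9->3, 10->4, 13->5, 18->6, 19->7, 28->8, 29->9, 40->10, 41->11, 42->12
Step 2: Rank sum for X: R1 = 1 + 2 + 3 + 4 + 5 + 6 + 7 + 8 = 36.
Step 3: U_X = R1 - n1(n1+1)/2 = 36 - 8*9/2 = 36 - 36 = 0.
       U_Y = n1*n2 - U_X = 32 - 0 = 32.
Step 4: No ties, so the exact null distribution of U (based on enumerating the C(12,8) = 495 equally likely rank assignments) gives the two-sided p-value.
Step 5: p-value = 0.004040; compare to alpha = 0.1. reject H0.

U_X = 0, p = 0.004040, reject H0 at alpha = 0.1.


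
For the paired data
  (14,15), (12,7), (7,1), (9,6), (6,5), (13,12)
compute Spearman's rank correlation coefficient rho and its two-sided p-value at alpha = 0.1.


Step 1: Rank x and y separately (midranks; no ties here).
rank(x): 14->6, 12->4, 7->2, 9->3, 6->1, 13->5
rank(y): 15->6, 7->4, 1->1, 6->3, 5->2, 12->5
Step 2: d_i = R_x(i) - R_y(i); compute d_i^2.
  (6-6)^2=0, (4-4)^2=0, (2-1)^2=1, (3-3)^2=0, (1-2)^2=1, (5-5)^2=0
sum(d^2) = 2.
Step 3: rho = 1 - 6*2 / (6*(6^2 - 1)) = 1 - 12/210 = 0.942857.
Step 4: Under H0, t = rho * sqrt((n-2)/(1-rho^2)) = 5.6595 ~ t(4).
Step 5: Two-sided p-value from the t-distribution with 4 df = 0.004805.
Step 6: alpha = 0.1. reject H0.

rho = 0.9429, p = 0.004805, reject H0 at alpha = 0.1.


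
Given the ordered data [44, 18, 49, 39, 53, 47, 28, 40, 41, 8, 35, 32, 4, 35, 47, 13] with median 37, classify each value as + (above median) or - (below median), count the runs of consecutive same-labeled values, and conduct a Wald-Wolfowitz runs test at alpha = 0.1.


Step 1: Compute median = 37; label A = above, B = below.
Labels in order: ABAAAABAABBBBBAB  (n_A = 8, n_B = 8)
Step 2: Count runs R = 8.
Step 3: Under H0 (random ordering), E[R] = 2*n_A*n_B/(n_A+n_B) + 1 = 2*8*8/16 + 1 = 9.0000.
        Var[R] = 2*n_A*n_B*(2*n_A*n_B - n_A - n_B) / ((n_A+n_B)^2 * (n_A+n_B-1)) = 14336/3840 = 3.7333.
        SD[R] = 1.9322.
Step 4: Continuity-corrected z = (R + 0.5 - E[R]) / SD[R] = (8 + 0.5 - 9.0000) / 1.9322 = -0.2588.
Step 5: Two-sided p-value via normal approximation = 2*(1 - Phi(|z|)) = 0.795809.
Step 6: alpha = 0.1. fail to reject H0.

R = 8, z = -0.2588, p = 0.795809, fail to reject H0.


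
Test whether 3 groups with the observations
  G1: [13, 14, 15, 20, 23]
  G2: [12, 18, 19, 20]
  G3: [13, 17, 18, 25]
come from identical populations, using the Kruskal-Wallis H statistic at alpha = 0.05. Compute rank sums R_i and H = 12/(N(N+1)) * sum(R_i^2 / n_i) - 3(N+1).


Step 1: Combine all N = 13 observations and assign midranks.
sorted (value, group, rank): (12,G2,1), (13,G1,2.5), (13,G3,2.5), (14,G1,4), (15,G1,5), (17,G3,6), (18,G2,7.5), (18,G3,7.5), (19,G2,9), (20,G1,10.5), (20,G2,10.5), (23,G1,12), (25,G3,13)
Step 2: Sum ranks within each group.
R_1 = 34 (n_1 = 5)
R_2 = 28 (n_2 = 4)
R_3 = 29 (n_3 = 4)
Step 3: H = 12/(N(N+1)) * sum(R_i^2/n_i) - 3(N+1)
     = 12/(13*14) * (34^2/5 + 28^2/4 + 29^2/4) - 3*14
     = 0.065934 * 637.45 - 42
     = 0.029670.
Step 4: Ties present; correction factor C = 1 - 18/(13^3 - 13) = 0.991758. Corrected H = 0.029670 / 0.991758 = 0.029917.
Step 5: Under H0, H ~ chi^2(2); p-value = 0.985153.
Step 6: alpha = 0.05. fail to reject H0.

H = 0.0299, df = 2, p = 0.985153, fail to reject H0.


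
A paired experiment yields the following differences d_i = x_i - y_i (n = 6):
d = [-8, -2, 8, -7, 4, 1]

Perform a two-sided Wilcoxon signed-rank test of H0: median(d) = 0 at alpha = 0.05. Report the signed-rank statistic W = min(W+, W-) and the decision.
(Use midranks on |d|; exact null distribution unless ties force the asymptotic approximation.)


Step 1: Drop any zero differences (none here) and take |d_i|.
|d| = [8, 2, 8, 7, 4, 1]
Step 2: Midrank |d_i| (ties get averaged ranks).
ranks: |8|->5.5, |2|->2, |8|->5.5, |7|->4, |4|->3, |1|->1
Step 3: Attach original signs; sum ranks with positive sign and with negative sign.
W+ = 5.5 + 3 + 1 = 9.5
W- = 5.5 + 2 + 4 = 11.5
(Check: W+ + W- = 21 should equal n(n+1)/2 = 21.)
Step 4: Test statistic W = min(W+, W-) = 9.5.
Step 5: Ties in |d|, so use the tie-corrected normal approximation.
        E[W] = n(n+1)/4 = 6*7/4 = 10.5.
        Tie groups: |d|=8 (t=2); sum(t^3 - t) = 6.
        Var[W] = n(n+1)(2n+1)/24 - sum(t^3-t)/48 = 546/24 - 6/48 = 22.625.
        z = (W - E[W]) / sqrt(Var[W]) = (9.5 - 10.5) / 4.7566 = -0.2102.
        Two-sided p = 2*Phi(z) = 0.833484.
Step 6: alpha = 0.05. fail to reject H0.

W+ = 9.5, W- = 11.5, W = min = 9.5, p = 0.833484, fail to reject H0.


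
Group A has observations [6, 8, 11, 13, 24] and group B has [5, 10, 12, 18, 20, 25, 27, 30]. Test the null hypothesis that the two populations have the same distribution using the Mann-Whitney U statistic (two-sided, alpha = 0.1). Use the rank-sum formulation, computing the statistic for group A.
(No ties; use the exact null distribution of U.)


Step 1: Combine and sort all 13 observations; assign midranks.
sorted (value, group): (5,Y), (6,X), (8,X), (10,Y), (11,X), (12,Y), (13,X), (18,Y), (20,Y), (24,X), (25,Y), (27,Y), (30,Y)
ranks: 5->1, 6->2, 8->3, 10->4, 11->5, 12->6, 13->7, 18->8, 20->9, 24->10, 25->11, 27->12, 30->13
Step 2: Rank sum for X: R1 = 2 + 3 + 5 + 7 + 10 = 27.
Step 3: U_X = R1 - n1(n1+1)/2 = 27 - 5*6/2 = 27 - 15 = 12.
       U_Y = n1*n2 - U_X = 40 - 12 = 28.
Step 4: No ties, so the exact null distribution of U (based on enumerating the C(13,5) = 1287 equally likely rank assignments) gives the two-sided p-value.
Step 5: p-value = 0.284382; compare to alpha = 0.1. fail to reject H0.

U_X = 12, p = 0.284382, fail to reject H0 at alpha = 0.1.


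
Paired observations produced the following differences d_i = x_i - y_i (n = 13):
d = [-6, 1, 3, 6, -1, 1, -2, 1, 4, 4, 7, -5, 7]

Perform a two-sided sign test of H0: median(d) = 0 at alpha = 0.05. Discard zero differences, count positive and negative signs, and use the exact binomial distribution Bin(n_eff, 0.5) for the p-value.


Step 1: Discard zero differences. Original n = 13; n_eff = number of nonzero differences = 13.
Nonzero differences (with sign): -6, +1, +3, +6, -1, +1, -2, +1, +4, +4, +7, -5, +7
Step 2: Count signs: positive = 9, negative = 4.
Step 3: Under H0: P(positive) = 0.5, so the number of positives S ~ Bin(13, 0.5).
Step 4: Two-sided exact p-value = sum of Bin(13,0.5) probabilities at or below the observed probability = 0.266846.
Step 5: alpha = 0.05. fail to reject H0.

n_eff = 13, pos = 9, neg = 4, p = 0.266846, fail to reject H0.


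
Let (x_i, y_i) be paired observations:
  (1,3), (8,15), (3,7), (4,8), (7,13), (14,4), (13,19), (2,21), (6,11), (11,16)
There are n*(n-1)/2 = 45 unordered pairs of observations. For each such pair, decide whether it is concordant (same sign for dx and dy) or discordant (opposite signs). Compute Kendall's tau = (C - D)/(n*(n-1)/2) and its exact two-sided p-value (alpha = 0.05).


Step 1: Enumerate the 45 unordered pairs (i,j) with i<j and classify each by sign(x_j-x_i) * sign(y_j-y_i).
  (1,2):dx=+7,dy=+12->C; (1,3):dx=+2,dy=+4->C; (1,4):dx=+3,dy=+5->C; (1,5):dx=+6,dy=+10->C
  (1,6):dx=+13,dy=+1->C; (1,7):dx=+12,dy=+16->C; (1,8):dx=+1,dy=+18->C; (1,9):dx=+5,dy=+8->C
  (1,10):dx=+10,dy=+13->C; (2,3):dx=-5,dy=-8->C; (2,4):dx=-4,dy=-7->C; (2,5):dx=-1,dy=-2->C
  (2,6):dx=+6,dy=-11->D; (2,7):dx=+5,dy=+4->C; (2,8):dx=-6,dy=+6->D; (2,9):dx=-2,dy=-4->C
  (2,10):dx=+3,dy=+1->C; (3,4):dx=+1,dy=+1->C; (3,5):dx=+4,dy=+6->C; (3,6):dx=+11,dy=-3->D
  (3,7):dx=+10,dy=+12->C; (3,8):dx=-1,dy=+14->D; (3,9):dx=+3,dy=+4->C; (3,10):dx=+8,dy=+9->C
  (4,5):dx=+3,dy=+5->C; (4,6):dx=+10,dy=-4->D; (4,7):dx=+9,dy=+11->C; (4,8):dx=-2,dy=+13->D
  (4,9):dx=+2,dy=+3->C; (4,10):dx=+7,dy=+8->C; (5,6):dx=+7,dy=-9->D; (5,7):dx=+6,dy=+6->C
  (5,8):dx=-5,dy=+8->D; (5,9):dx=-1,dy=-2->C; (5,10):dx=+4,dy=+3->C; (6,7):dx=-1,dy=+15->D
  (6,8):dx=-12,dy=+17->D; (6,9):dx=-8,dy=+7->D; (6,10):dx=-3,dy=+12->D; (7,8):dx=-11,dy=+2->D
  (7,9):dx=-7,dy=-8->C; (7,10):dx=-2,dy=-3->C; (8,9):dx=+4,dy=-10->D; (8,10):dx=+9,dy=-5->D
  (9,10):dx=+5,dy=+5->C
Step 2: C = 30, D = 15, total pairs = 45.
Step 3: tau = (C - D)/(n(n-1)/2) = (30 - 15)/45 = 0.333333.
Step 4: Exact two-sided p-value (enumerate n! = 3628800 permutations of y under H0): p = 0.216373.
Step 5: alpha = 0.05. fail to reject H0.

tau_b = 0.3333 (C=30, D=15), p = 0.216373, fail to reject H0.


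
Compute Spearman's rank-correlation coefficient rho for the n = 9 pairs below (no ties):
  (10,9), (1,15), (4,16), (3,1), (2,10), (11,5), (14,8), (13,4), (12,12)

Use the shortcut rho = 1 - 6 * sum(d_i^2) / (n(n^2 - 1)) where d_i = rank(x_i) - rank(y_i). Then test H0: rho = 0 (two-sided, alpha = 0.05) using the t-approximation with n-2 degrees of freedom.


Step 1: Rank x and y separately (midranks; no ties here).
rank(x): 10->5, 1->1, 4->4, 3->3, 2->2, 11->6, 14->9, 13->8, 12->7
rank(y): 9->5, 15->8, 16->9, 1->1, 10->6, 5->3, 8->4, 4->2, 12->7
Step 2: d_i = R_x(i) - R_y(i); compute d_i^2.
  (5-5)^2=0, (1-8)^2=49, (4-9)^2=25, (3-1)^2=4, (2-6)^2=16, (6-3)^2=9, (9-4)^2=25, (8-2)^2=36, (7-7)^2=0
sum(d^2) = 164.
Step 3: rho = 1 - 6*164 / (9*(9^2 - 1)) = 1 - 984/720 = -0.366667.
Step 4: Under H0, t = rho * sqrt((n-2)/(1-rho^2)) = -1.0427 ~ t(7).
Step 5: Two-sided p-value from the t-distribution with 7 df = 0.331740.
Step 6: alpha = 0.05. fail to reject H0.

rho = -0.3667, p = 0.331740, fail to reject H0 at alpha = 0.05.


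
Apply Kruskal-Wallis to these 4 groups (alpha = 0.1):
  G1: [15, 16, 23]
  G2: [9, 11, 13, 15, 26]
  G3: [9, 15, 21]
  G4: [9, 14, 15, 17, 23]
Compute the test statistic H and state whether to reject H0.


Step 1: Combine all N = 16 observations and assign midranks.
sorted (value, group, rank): (9,G2,2), (9,G3,2), (9,G4,2), (11,G2,4), (13,G2,5), (14,G4,6), (15,G1,8.5), (15,G2,8.5), (15,G3,8.5), (15,G4,8.5), (16,G1,11), (17,G4,12), (21,G3,13), (23,G1,14.5), (23,G4,14.5), (26,G2,16)
Step 2: Sum ranks within each group.
R_1 = 34 (n_1 = 3)
R_2 = 35.5 (n_2 = 5)
R_3 = 23.5 (n_3 = 3)
R_4 = 43 (n_4 = 5)
Step 3: H = 12/(N(N+1)) * sum(R_i^2/n_i) - 3(N+1)
     = 12/(16*17) * (34^2/3 + 35.5^2/5 + 23.5^2/3 + 43^2/5) - 3*17
     = 0.044118 * 1191.27 - 51
     = 1.555882.
Step 4: Ties present; correction factor C = 1 - 90/(16^3 - 16) = 0.977941. Corrected H = 1.555882 / 0.977941 = 1.590977.
Step 5: Under H0, H ~ chi^2(3); p-value = 0.661437.
Step 6: alpha = 0.1. fail to reject H0.

H = 1.5910, df = 3, p = 0.661437, fail to reject H0.


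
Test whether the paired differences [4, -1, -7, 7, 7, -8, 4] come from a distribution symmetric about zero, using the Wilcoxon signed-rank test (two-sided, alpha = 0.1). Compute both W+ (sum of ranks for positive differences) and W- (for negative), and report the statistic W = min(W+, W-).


Step 1: Drop any zero differences (none here) and take |d_i|.
|d| = [4, 1, 7, 7, 7, 8, 4]
Step 2: Midrank |d_i| (ties get averaged ranks).
ranks: |4|->2.5, |1|->1, |7|->5, |7|->5, |7|->5, |8|->7, |4|->2.5
Step 3: Attach original signs; sum ranks with positive sign and with negative sign.
W+ = 2.5 + 5 + 5 + 2.5 = 15
W- = 1 + 5 + 7 = 13
(Check: W+ + W- = 28 should equal n(n+1)/2 = 28.)
Step 4: Test statistic W = min(W+, W-) = 13.
Step 5: Ties in |d|, so use the tie-corrected normal approximation.
        E[W] = n(n+1)/4 = 7*8/4 = 14.
        Tie groups: |d|=4 (t=2), |d|=7 (t=3); sum(t^3 - t) = 30.
        Var[W] = n(n+1)(2n+1)/24 - sum(t^3-t)/48 = 840/24 - 30/48 = 34.375.
        z = (W - E[W]) / sqrt(Var[W]) = (13 - 14) / 5.8630 = -0.1706.
        Two-sided p = 2*Phi(z) = 0.864569.
Step 6: alpha = 0.1. fail to reject H0.

W+ = 15, W- = 13, W = min = 13, p = 0.864569, fail to reject H0.


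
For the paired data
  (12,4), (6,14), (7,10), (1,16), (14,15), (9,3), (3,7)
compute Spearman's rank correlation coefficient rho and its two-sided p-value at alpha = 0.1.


Step 1: Rank x and y separately (midranks; no ties here).
rank(x): 12->6, 6->3, 7->4, 1->1, 14->7, 9->5, 3->2
rank(y): 4->2, 14->5, 10->4, 16->7, 15->6, 3->1, 7->3
Step 2: d_i = R_x(i) - R_y(i); compute d_i^2.
  (6-2)^2=16, (3-5)^2=4, (4-4)^2=0, (1-7)^2=36, (7-6)^2=1, (5-1)^2=16, (2-3)^2=1
sum(d^2) = 74.
Step 3: rho = 1 - 6*74 / (7*(7^2 - 1)) = 1 - 444/336 = -0.321429.
Step 4: Under H0, t = rho * sqrt((n-2)/(1-rho^2)) = -0.7590 ~ t(5).
Step 5: Two-sided p-value from the t-distribution with 5 df = 0.482072.
Step 6: alpha = 0.1. fail to reject H0.

rho = -0.3214, p = 0.482072, fail to reject H0 at alpha = 0.1.


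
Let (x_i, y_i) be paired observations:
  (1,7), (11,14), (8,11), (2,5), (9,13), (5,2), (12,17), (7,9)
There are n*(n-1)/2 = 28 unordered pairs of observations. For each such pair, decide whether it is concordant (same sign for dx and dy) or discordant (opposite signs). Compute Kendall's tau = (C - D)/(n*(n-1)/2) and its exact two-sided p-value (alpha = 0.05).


Step 1: Enumerate the 28 unordered pairs (i,j) with i<j and classify each by sign(x_j-x_i) * sign(y_j-y_i).
  (1,2):dx=+10,dy=+7->C; (1,3):dx=+7,dy=+4->C; (1,4):dx=+1,dy=-2->D; (1,5):dx=+8,dy=+6->C
  (1,6):dx=+4,dy=-5->D; (1,7):dx=+11,dy=+10->C; (1,8):dx=+6,dy=+2->C; (2,3):dx=-3,dy=-3->C
  (2,4):dx=-9,dy=-9->C; (2,5):dx=-2,dy=-1->C; (2,6):dx=-6,dy=-12->C; (2,7):dx=+1,dy=+3->C
  (2,8):dx=-4,dy=-5->C; (3,4):dx=-6,dy=-6->C; (3,5):dx=+1,dy=+2->C; (3,6):dx=-3,dy=-9->C
  (3,7):dx=+4,dy=+6->C; (3,8):dx=-1,dy=-2->C; (4,5):dx=+7,dy=+8->C; (4,6):dx=+3,dy=-3->D
  (4,7):dx=+10,dy=+12->C; (4,8):dx=+5,dy=+4->C; (5,6):dx=-4,dy=-11->C; (5,7):dx=+3,dy=+4->C
  (5,8):dx=-2,dy=-4->C; (6,7):dx=+7,dy=+15->C; (6,8):dx=+2,dy=+7->C; (7,8):dx=-5,dy=-8->C
Step 2: C = 25, D = 3, total pairs = 28.
Step 3: tau = (C - D)/(n(n-1)/2) = (25 - 3)/28 = 0.785714.
Step 4: Exact two-sided p-value (enumerate n! = 40320 permutations of y under H0): p = 0.005506.
Step 5: alpha = 0.05. reject H0.

tau_b = 0.7857 (C=25, D=3), p = 0.005506, reject H0.


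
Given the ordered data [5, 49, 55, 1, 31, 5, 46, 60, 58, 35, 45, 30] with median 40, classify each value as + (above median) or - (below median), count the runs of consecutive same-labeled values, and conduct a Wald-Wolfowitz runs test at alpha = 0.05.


Step 1: Compute median = 40; label A = above, B = below.
Labels in order: BAABBBAAABAB  (n_A = 6, n_B = 6)
Step 2: Count runs R = 7.
Step 3: Under H0 (random ordering), E[R] = 2*n_A*n_B/(n_A+n_B) + 1 = 2*6*6/12 + 1 = 7.0000.
        Var[R] = 2*n_A*n_B*(2*n_A*n_B - n_A - n_B) / ((n_A+n_B)^2 * (n_A+n_B-1)) = 4320/1584 = 2.7273.
        SD[R] = 1.6514.
Step 4: R = E[R], so z = 0 with no continuity correction.
Step 5: Two-sided p-value via normal approximation = 2*(1 - Phi(|z|)) = 1.000000.
Step 6: alpha = 0.05. fail to reject H0.

R = 7, z = 0.0000, p = 1.000000, fail to reject H0.


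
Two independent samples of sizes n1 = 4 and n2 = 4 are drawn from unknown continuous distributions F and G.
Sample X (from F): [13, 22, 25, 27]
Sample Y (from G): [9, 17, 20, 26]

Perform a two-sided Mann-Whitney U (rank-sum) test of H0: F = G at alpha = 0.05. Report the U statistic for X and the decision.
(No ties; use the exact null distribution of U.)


Step 1: Combine and sort all 8 observations; assign midranks.
sorted (value, group): (9,Y), (13,X), (17,Y), (20,Y), (22,X), (25,X), (26,Y), (27,X)
ranks: 9->1, 13->2, 17->3, 20->4, 22->5, 25->6, 26->7, 27->8
Step 2: Rank sum for X: R1 = 2 + 5 + 6 + 8 = 21.
Step 3: U_X = R1 - n1(n1+1)/2 = 21 - 4*5/2 = 21 - 10 = 11.
       U_Y = n1*n2 - U_X = 16 - 11 = 5.
Step 4: No ties, so the exact null distribution of U (based on enumerating the C(8,4) = 70 equally likely rank assignments) gives the two-sided p-value.
Step 5: p-value = 0.485714; compare to alpha = 0.05. fail to reject H0.

U_X = 11, p = 0.485714, fail to reject H0 at alpha = 0.05.


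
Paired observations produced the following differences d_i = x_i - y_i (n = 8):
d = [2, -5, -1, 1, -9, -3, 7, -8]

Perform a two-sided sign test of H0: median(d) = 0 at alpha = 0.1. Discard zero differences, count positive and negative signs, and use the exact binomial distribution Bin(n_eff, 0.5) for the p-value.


Step 1: Discard zero differences. Original n = 8; n_eff = number of nonzero differences = 8.
Nonzero differences (with sign): +2, -5, -1, +1, -9, -3, +7, -8
Step 2: Count signs: positive = 3, negative = 5.
Step 3: Under H0: P(positive) = 0.5, so the number of positives S ~ Bin(8, 0.5).
Step 4: Two-sided exact p-value = sum of Bin(8,0.5) probabilities at or below the observed probability = 0.726562.
Step 5: alpha = 0.1. fail to reject H0.

n_eff = 8, pos = 3, neg = 5, p = 0.726562, fail to reject H0.


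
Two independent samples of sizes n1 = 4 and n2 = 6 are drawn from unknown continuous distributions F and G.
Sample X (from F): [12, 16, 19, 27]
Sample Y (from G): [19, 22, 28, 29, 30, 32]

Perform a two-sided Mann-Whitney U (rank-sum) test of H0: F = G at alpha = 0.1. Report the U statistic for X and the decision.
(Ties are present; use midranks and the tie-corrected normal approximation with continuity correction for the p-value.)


Step 1: Combine and sort all 10 observations; assign midranks.
sorted (value, group): (12,X), (16,X), (19,X), (19,Y), (22,Y), (27,X), (28,Y), (29,Y), (30,Y), (32,Y)
ranks: 12->1, 16->2, 19->3.5, 19->3.5, 22->5, 27->6, 28->7, 29->8, 30->9, 32->10
Step 2: Rank sum for X: R1 = 1 + 2 + 3.5 + 6 = 12.5.
Step 3: U_X = R1 - n1(n1+1)/2 = 12.5 - 4*5/2 = 12.5 - 10 = 2.5.
       U_Y = n1*n2 - U_X = 24 - 2.5 = 21.5.
Step 4: Ties are present, so use the tie-corrected normal approximation (with continuity correction) for the p-value.
Step 5: p-value = 0.054273; compare to alpha = 0.1. reject H0.

U_X = 2.5, p = 0.054273, reject H0 at alpha = 0.1.


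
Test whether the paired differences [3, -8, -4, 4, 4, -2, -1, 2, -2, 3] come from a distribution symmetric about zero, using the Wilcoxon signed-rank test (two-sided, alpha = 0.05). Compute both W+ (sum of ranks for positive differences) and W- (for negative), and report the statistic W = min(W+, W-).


Step 1: Drop any zero differences (none here) and take |d_i|.
|d| = [3, 8, 4, 4, 4, 2, 1, 2, 2, 3]
Step 2: Midrank |d_i| (ties get averaged ranks).
ranks: |3|->5.5, |8|->10, |4|->8, |4|->8, |4|->8, |2|->3, |1|->1, |2|->3, |2|->3, |3|->5.5
Step 3: Attach original signs; sum ranks with positive sign and with negative sign.
W+ = 5.5 + 8 + 8 + 3 + 5.5 = 30
W- = 10 + 8 + 3 + 1 + 3 = 25
(Check: W+ + W- = 55 should equal n(n+1)/2 = 55.)
Step 4: Test statistic W = min(W+, W-) = 25.
Step 5: Ties in |d|, so use the tie-corrected normal approximation.
        E[W] = n(n+1)/4 = 10*11/4 = 27.5.
        Tie groups: |d|=2 (t=3), |d|=3 (t=2), |d|=4 (t=3); sum(t^3 - t) = 54.
        Var[W] = n(n+1)(2n+1)/24 - sum(t^3-t)/48 = 2310/24 - 54/48 = 95.125.
        z = (W - E[W]) / sqrt(Var[W]) = (25 - 27.5) / 9.7532 = -0.2563.
        Two-sided p = 2*Phi(z) = 0.797699.
Step 6: alpha = 0.05. fail to reject H0.

W+ = 30, W- = 25, W = min = 25, p = 0.797699, fail to reject H0.


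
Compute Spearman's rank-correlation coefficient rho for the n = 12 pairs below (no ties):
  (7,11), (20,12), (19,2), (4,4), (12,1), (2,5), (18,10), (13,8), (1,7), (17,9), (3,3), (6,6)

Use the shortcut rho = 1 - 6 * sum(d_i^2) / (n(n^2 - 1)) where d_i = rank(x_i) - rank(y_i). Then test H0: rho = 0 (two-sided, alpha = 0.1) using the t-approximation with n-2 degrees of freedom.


Step 1: Rank x and y separately (midranks; no ties here).
rank(x): 7->6, 20->12, 19->11, 4->4, 12->7, 2->2, 18->10, 13->8, 1->1, 17->9, 3->3, 6->5
rank(y): 11->11, 12->12, 2->2, 4->4, 1->1, 5->5, 10->10, 8->8, 7->7, 9->9, 3->3, 6->6
Step 2: d_i = R_x(i) - R_y(i); compute d_i^2.
  (6-11)^2=25, (12-12)^2=0, (11-2)^2=81, (4-4)^2=0, (7-1)^2=36, (2-5)^2=9, (10-10)^2=0, (8-8)^2=0, (1-7)^2=36, (9-9)^2=0, (3-3)^2=0, (5-6)^2=1
sum(d^2) = 188.
Step 3: rho = 1 - 6*188 / (12*(12^2 - 1)) = 1 - 1128/1716 = 0.342657.
Step 4: Under H0, t = rho * sqrt((n-2)/(1-rho^2)) = 1.1534 ~ t(10).
Step 5: Two-sided p-value from the t-distribution with 10 df = 0.275567.
Step 6: alpha = 0.1. fail to reject H0.

rho = 0.3427, p = 0.275567, fail to reject H0 at alpha = 0.1.


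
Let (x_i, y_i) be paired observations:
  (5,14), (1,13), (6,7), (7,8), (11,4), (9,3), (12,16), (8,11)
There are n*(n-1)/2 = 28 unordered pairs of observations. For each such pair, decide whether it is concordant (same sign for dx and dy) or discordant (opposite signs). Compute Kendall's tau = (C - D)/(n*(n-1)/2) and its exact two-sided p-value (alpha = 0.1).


Step 1: Enumerate the 28 unordered pairs (i,j) with i<j and classify each by sign(x_j-x_i) * sign(y_j-y_i).
  (1,2):dx=-4,dy=-1->C; (1,3):dx=+1,dy=-7->D; (1,4):dx=+2,dy=-6->D; (1,5):dx=+6,dy=-10->D
  (1,6):dx=+4,dy=-11->D; (1,7):dx=+7,dy=+2->C; (1,8):dx=+3,dy=-3->D; (2,3):dx=+5,dy=-6->D
  (2,4):dx=+6,dy=-5->D; (2,5):dx=+10,dy=-9->D; (2,6):dx=+8,dy=-10->D; (2,7):dx=+11,dy=+3->C
  (2,8):dx=+7,dy=-2->D; (3,4):dx=+1,dy=+1->C; (3,5):dx=+5,dy=-3->D; (3,6):dx=+3,dy=-4->D
  (3,7):dx=+6,dy=+9->C; (3,8):dx=+2,dy=+4->C; (4,5):dx=+4,dy=-4->D; (4,6):dx=+2,dy=-5->D
  (4,7):dx=+5,dy=+8->C; (4,8):dx=+1,dy=+3->C; (5,6):dx=-2,dy=-1->C; (5,7):dx=+1,dy=+12->C
  (5,8):dx=-3,dy=+7->D; (6,7):dx=+3,dy=+13->C; (6,8):dx=-1,dy=+8->D; (7,8):dx=-4,dy=-5->C
Step 2: C = 12, D = 16, total pairs = 28.
Step 3: tau = (C - D)/(n(n-1)/2) = (12 - 16)/28 = -0.142857.
Step 4: Exact two-sided p-value (enumerate n! = 40320 permutations of y under H0): p = 0.719544.
Step 5: alpha = 0.1. fail to reject H0.

tau_b = -0.1429 (C=12, D=16), p = 0.719544, fail to reject H0.


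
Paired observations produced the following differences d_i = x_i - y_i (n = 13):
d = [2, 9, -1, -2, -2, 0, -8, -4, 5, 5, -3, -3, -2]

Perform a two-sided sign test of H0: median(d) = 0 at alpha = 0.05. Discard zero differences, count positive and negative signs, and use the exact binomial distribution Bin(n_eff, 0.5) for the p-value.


Step 1: Discard zero differences. Original n = 13; n_eff = number of nonzero differences = 12.
Nonzero differences (with sign): +2, +9, -1, -2, -2, -8, -4, +5, +5, -3, -3, -2
Step 2: Count signs: positive = 4, negative = 8.
Step 3: Under H0: P(positive) = 0.5, so the number of positives S ~ Bin(12, 0.5).
Step 4: Two-sided exact p-value = sum of Bin(12,0.5) probabilities at or below the observed probability = 0.387695.
Step 5: alpha = 0.05. fail to reject H0.

n_eff = 12, pos = 4, neg = 8, p = 0.387695, fail to reject H0.


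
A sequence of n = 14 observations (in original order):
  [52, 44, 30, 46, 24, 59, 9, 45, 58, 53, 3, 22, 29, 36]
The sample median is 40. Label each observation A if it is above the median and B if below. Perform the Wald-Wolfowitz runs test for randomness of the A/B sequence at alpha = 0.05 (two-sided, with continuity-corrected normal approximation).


Step 1: Compute median = 40; label A = above, B = below.
Labels in order: AABABABAAABBBB  (n_A = 7, n_B = 7)
Step 2: Count runs R = 8.
Step 3: Under H0 (random ordering), E[R] = 2*n_A*n_B/(n_A+n_B) + 1 = 2*7*7/14 + 1 = 8.0000.
        Var[R] = 2*n_A*n_B*(2*n_A*n_B - n_A - n_B) / ((n_A+n_B)^2 * (n_A+n_B-1)) = 8232/2548 = 3.2308.
        SD[R] = 1.7974.
Step 4: R = E[R], so z = 0 with no continuity correction.
Step 5: Two-sided p-value via normal approximation = 2*(1 - Phi(|z|)) = 1.000000.
Step 6: alpha = 0.05. fail to reject H0.

R = 8, z = 0.0000, p = 1.000000, fail to reject H0.


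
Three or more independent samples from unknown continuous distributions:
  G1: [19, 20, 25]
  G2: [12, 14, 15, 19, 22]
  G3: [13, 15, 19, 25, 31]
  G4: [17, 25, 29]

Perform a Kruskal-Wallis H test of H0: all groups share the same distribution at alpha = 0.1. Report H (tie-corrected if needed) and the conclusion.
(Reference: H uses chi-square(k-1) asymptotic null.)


Step 1: Combine all N = 16 observations and assign midranks.
sorted (value, group, rank): (12,G2,1), (13,G3,2), (14,G2,3), (15,G2,4.5), (15,G3,4.5), (17,G4,6), (19,G1,8), (19,G2,8), (19,G3,8), (20,G1,10), (22,G2,11), (25,G1,13), (25,G3,13), (25,G4,13), (29,G4,15), (31,G3,16)
Step 2: Sum ranks within each group.
R_1 = 31 (n_1 = 3)
R_2 = 27.5 (n_2 = 5)
R_3 = 43.5 (n_3 = 5)
R_4 = 34 (n_4 = 3)
Step 3: H = 12/(N(N+1)) * sum(R_i^2/n_i) - 3(N+1)
     = 12/(16*17) * (31^2/3 + 27.5^2/5 + 43.5^2/5 + 34^2/3) - 3*17
     = 0.044118 * 1235.37 - 51
     = 3.501471.
Step 4: Ties present; correction factor C = 1 - 54/(16^3 - 16) = 0.986765. Corrected H = 3.501471 / 0.986765 = 3.548435.
Step 5: Under H0, H ~ chi^2(3); p-value = 0.314534.
Step 6: alpha = 0.1. fail to reject H0.

H = 3.5484, df = 3, p = 0.314534, fail to reject H0.


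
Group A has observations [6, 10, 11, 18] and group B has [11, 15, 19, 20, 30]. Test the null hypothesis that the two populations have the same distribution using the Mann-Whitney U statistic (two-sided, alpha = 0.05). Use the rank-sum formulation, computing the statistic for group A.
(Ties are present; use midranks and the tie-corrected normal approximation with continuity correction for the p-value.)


Step 1: Combine and sort all 9 observations; assign midranks.
sorted (value, group): (6,X), (10,X), (11,X), (11,Y), (15,Y), (18,X), (19,Y), (20,Y), (30,Y)
ranks: 6->1, 10->2, 11->3.5, 11->3.5, 15->5, 18->6, 19->7, 20->8, 30->9
Step 2: Rank sum for X: R1 = 1 + 2 + 3.5 + 6 = 12.5.
Step 3: U_X = R1 - n1(n1+1)/2 = 12.5 - 4*5/2 = 12.5 - 10 = 2.5.
       U_Y = n1*n2 - U_X = 20 - 2.5 = 17.5.
Step 4: Ties are present, so use the tie-corrected normal approximation (with continuity correction) for the p-value.
Step 5: p-value = 0.085100; compare to alpha = 0.05. fail to reject H0.

U_X = 2.5, p = 0.085100, fail to reject H0 at alpha = 0.05.


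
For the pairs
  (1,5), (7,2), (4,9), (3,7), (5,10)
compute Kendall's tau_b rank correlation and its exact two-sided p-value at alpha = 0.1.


Step 1: Enumerate the 10 unordered pairs (i,j) with i<j and classify each by sign(x_j-x_i) * sign(y_j-y_i).
  (1,2):dx=+6,dy=-3->D; (1,3):dx=+3,dy=+4->C; (1,4):dx=+2,dy=+2->C; (1,5):dx=+4,dy=+5->C
  (2,3):dx=-3,dy=+7->D; (2,4):dx=-4,dy=+5->D; (2,5):dx=-2,dy=+8->D; (3,4):dx=-1,dy=-2->C
  (3,5):dx=+1,dy=+1->C; (4,5):dx=+2,dy=+3->C
Step 2: C = 6, D = 4, total pairs = 10.
Step 3: tau = (C - D)/(n(n-1)/2) = (6 - 4)/10 = 0.200000.
Step 4: Exact two-sided p-value (enumerate n! = 120 permutations of y under H0): p = 0.816667.
Step 5: alpha = 0.1. fail to reject H0.

tau_b = 0.2000 (C=6, D=4), p = 0.816667, fail to reject H0.


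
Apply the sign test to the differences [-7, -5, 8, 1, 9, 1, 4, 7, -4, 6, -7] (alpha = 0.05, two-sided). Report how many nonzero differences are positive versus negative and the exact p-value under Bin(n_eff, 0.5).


Step 1: Discard zero differences. Original n = 11; n_eff = number of nonzero differences = 11.
Nonzero differences (with sign): -7, -5, +8, +1, +9, +1, +4, +7, -4, +6, -7
Step 2: Count signs: positive = 7, negative = 4.
Step 3: Under H0: P(positive) = 0.5, so the number of positives S ~ Bin(11, 0.5).
Step 4: Two-sided exact p-value = sum of Bin(11,0.5) probabilities at or below the observed probability = 0.548828.
Step 5: alpha = 0.05. fail to reject H0.

n_eff = 11, pos = 7, neg = 4, p = 0.548828, fail to reject H0.


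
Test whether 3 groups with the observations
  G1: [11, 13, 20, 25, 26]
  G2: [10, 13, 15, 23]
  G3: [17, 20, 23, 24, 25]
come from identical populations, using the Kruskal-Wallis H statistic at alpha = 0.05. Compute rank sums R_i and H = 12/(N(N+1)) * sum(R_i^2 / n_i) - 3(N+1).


Step 1: Combine all N = 14 observations and assign midranks.
sorted (value, group, rank): (10,G2,1), (11,G1,2), (13,G1,3.5), (13,G2,3.5), (15,G2,5), (17,G3,6), (20,G1,7.5), (20,G3,7.5), (23,G2,9.5), (23,G3,9.5), (24,G3,11), (25,G1,12.5), (25,G3,12.5), (26,G1,14)
Step 2: Sum ranks within each group.
R_1 = 39.5 (n_1 = 5)
R_2 = 19 (n_2 = 4)
R_3 = 46.5 (n_3 = 5)
Step 3: H = 12/(N(N+1)) * sum(R_i^2/n_i) - 3(N+1)
     = 12/(14*15) * (39.5^2/5 + 19^2/4 + 46.5^2/5) - 3*15
     = 0.057143 * 834.75 - 45
     = 2.700000.
Step 4: Ties present; correction factor C = 1 - 24/(14^3 - 14) = 0.991209. Corrected H = 2.700000 / 0.991209 = 2.723947.
Step 5: Under H0, H ~ chi^2(2); p-value = 0.256155.
Step 6: alpha = 0.05. fail to reject H0.

H = 2.7239, df = 2, p = 0.256155, fail to reject H0.


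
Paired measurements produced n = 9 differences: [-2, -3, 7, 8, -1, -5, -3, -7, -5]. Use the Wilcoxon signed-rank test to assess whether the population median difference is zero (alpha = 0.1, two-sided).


Step 1: Drop any zero differences (none here) and take |d_i|.
|d| = [2, 3, 7, 8, 1, 5, 3, 7, 5]
Step 2: Midrank |d_i| (ties get averaged ranks).
ranks: |2|->2, |3|->3.5, |7|->7.5, |8|->9, |1|->1, |5|->5.5, |3|->3.5, |7|->7.5, |5|->5.5
Step 3: Attach original signs; sum ranks with positive sign and with negative sign.
W+ = 7.5 + 9 = 16.5
W- = 2 + 3.5 + 1 + 5.5 + 3.5 + 7.5 + 5.5 = 28.5
(Check: W+ + W- = 45 should equal n(n+1)/2 = 45.)
Step 4: Test statistic W = min(W+, W-) = 16.5.
Step 5: Ties in |d|, so use the tie-corrected normal approximation.
        E[W] = n(n+1)/4 = 9*10/4 = 22.5.
        Tie groups: |d|=3 (t=2), |d|=5 (t=2), |d|=7 (t=2); sum(t^3 - t) = 18.
        Var[W] = n(n+1)(2n+1)/24 - sum(t^3-t)/48 = 1710/24 - 18/48 = 70.875.
        z = (W - E[W]) / sqrt(Var[W]) = (16.5 - 22.5) / 8.4187 = -0.7127.
        Two-sided p = 2*Phi(z) = 0.476033.
Step 6: alpha = 0.1. fail to reject H0.

W+ = 16.5, W- = 28.5, W = min = 16.5, p = 0.476033, fail to reject H0.


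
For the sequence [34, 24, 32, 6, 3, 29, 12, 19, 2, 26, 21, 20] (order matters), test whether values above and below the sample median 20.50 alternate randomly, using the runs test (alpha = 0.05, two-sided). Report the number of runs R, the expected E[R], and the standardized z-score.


Step 1: Compute median = 20.50; label A = above, B = below.
Labels in order: AAABBABBBAAB  (n_A = 6, n_B = 6)
Step 2: Count runs R = 6.
Step 3: Under H0 (random ordering), E[R] = 2*n_A*n_B/(n_A+n_B) + 1 = 2*6*6/12 + 1 = 7.0000.
        Var[R] = 2*n_A*n_B*(2*n_A*n_B - n_A - n_B) / ((n_A+n_B)^2 * (n_A+n_B-1)) = 4320/1584 = 2.7273.
        SD[R] = 1.6514.
Step 4: Continuity-corrected z = (R + 0.5 - E[R]) / SD[R] = (6 + 0.5 - 7.0000) / 1.6514 = -0.3028.
Step 5: Two-sided p-value via normal approximation = 2*(1 - Phi(|z|)) = 0.762069.
Step 6: alpha = 0.05. fail to reject H0.

R = 6, z = -0.3028, p = 0.762069, fail to reject H0.


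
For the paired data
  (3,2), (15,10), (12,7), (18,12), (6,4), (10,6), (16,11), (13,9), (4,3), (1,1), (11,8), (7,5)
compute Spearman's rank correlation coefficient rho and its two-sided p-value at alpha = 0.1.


Step 1: Rank x and y separately (midranks; no ties here).
rank(x): 3->2, 15->10, 12->8, 18->12, 6->4, 10->6, 16->11, 13->9, 4->3, 1->1, 11->7, 7->5
rank(y): 2->2, 10->10, 7->7, 12->12, 4->4, 6->6, 11->11, 9->9, 3->3, 1->1, 8->8, 5->5
Step 2: d_i = R_x(i) - R_y(i); compute d_i^2.
  (2-2)^2=0, (10-10)^2=0, (8-7)^2=1, (12-12)^2=0, (4-4)^2=0, (6-6)^2=0, (11-11)^2=0, (9-9)^2=0, (3-3)^2=0, (1-1)^2=0, (7-8)^2=1, (5-5)^2=0
sum(d^2) = 2.
Step 3: rho = 1 - 6*2 / (12*(12^2 - 1)) = 1 - 12/1716 = 0.993007.
Step 4: Under H0, t = rho * sqrt((n-2)/(1-rho^2)) = 26.5990 ~ t(10).
Step 5: Two-sided p-value from the t-distribution with 10 df = 0.000000.
Step 6: alpha = 0.1. reject H0.

rho = 0.9930, p = 0.000000, reject H0 at alpha = 0.1.


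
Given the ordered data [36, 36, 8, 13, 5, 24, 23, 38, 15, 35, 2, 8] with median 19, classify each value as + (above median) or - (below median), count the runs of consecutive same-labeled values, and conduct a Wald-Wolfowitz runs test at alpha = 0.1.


Step 1: Compute median = 19; label A = above, B = below.
Labels in order: AABBBAAABABB  (n_A = 6, n_B = 6)
Step 2: Count runs R = 6.
Step 3: Under H0 (random ordering), E[R] = 2*n_A*n_B/(n_A+n_B) + 1 = 2*6*6/12 + 1 = 7.0000.
        Var[R] = 2*n_A*n_B*(2*n_A*n_B - n_A - n_B) / ((n_A+n_B)^2 * (n_A+n_B-1)) = 4320/1584 = 2.7273.
        SD[R] = 1.6514.
Step 4: Continuity-corrected z = (R + 0.5 - E[R]) / SD[R] = (6 + 0.5 - 7.0000) / 1.6514 = -0.3028.
Step 5: Two-sided p-value via normal approximation = 2*(1 - Phi(|z|)) = 0.762069.
Step 6: alpha = 0.1. fail to reject H0.

R = 6, z = -0.3028, p = 0.762069, fail to reject H0.


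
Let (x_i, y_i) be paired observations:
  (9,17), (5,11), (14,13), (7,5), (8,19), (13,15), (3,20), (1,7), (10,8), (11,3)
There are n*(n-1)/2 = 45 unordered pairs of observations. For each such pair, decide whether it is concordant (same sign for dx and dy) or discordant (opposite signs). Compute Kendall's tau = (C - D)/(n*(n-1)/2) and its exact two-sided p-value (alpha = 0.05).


Step 1: Enumerate the 45 unordered pairs (i,j) with i<j and classify each by sign(x_j-x_i) * sign(y_j-y_i).
  (1,2):dx=-4,dy=-6->C; (1,3):dx=+5,dy=-4->D; (1,4):dx=-2,dy=-12->C; (1,5):dx=-1,dy=+2->D
  (1,6):dx=+4,dy=-2->D; (1,7):dx=-6,dy=+3->D; (1,8):dx=-8,dy=-10->C; (1,9):dx=+1,dy=-9->D
  (1,10):dx=+2,dy=-14->D; (2,3):dx=+9,dy=+2->C; (2,4):dx=+2,dy=-6->D; (2,5):dx=+3,dy=+8->C
  (2,6):dx=+8,dy=+4->C; (2,7):dx=-2,dy=+9->D; (2,8):dx=-4,dy=-4->C; (2,9):dx=+5,dy=-3->D
  (2,10):dx=+6,dy=-8->D; (3,4):dx=-7,dy=-8->C; (3,5):dx=-6,dy=+6->D; (3,6):dx=-1,dy=+2->D
  (3,7):dx=-11,dy=+7->D; (3,8):dx=-13,dy=-6->C; (3,9):dx=-4,dy=-5->C; (3,10):dx=-3,dy=-10->C
  (4,5):dx=+1,dy=+14->C; (4,6):dx=+6,dy=+10->C; (4,7):dx=-4,dy=+15->D; (4,8):dx=-6,dy=+2->D
  (4,9):dx=+3,dy=+3->C; (4,10):dx=+4,dy=-2->D; (5,6):dx=+5,dy=-4->D; (5,7):dx=-5,dy=+1->D
  (5,8):dx=-7,dy=-12->C; (5,9):dx=+2,dy=-11->D; (5,10):dx=+3,dy=-16->D; (6,7):dx=-10,dy=+5->D
  (6,8):dx=-12,dy=-8->C; (6,9):dx=-3,dy=-7->C; (6,10):dx=-2,dy=-12->C; (7,8):dx=-2,dy=-13->C
  (7,9):dx=+7,dy=-12->D; (7,10):dx=+8,dy=-17->D; (8,9):dx=+9,dy=+1->C; (8,10):dx=+10,dy=-4->D
  (9,10):dx=+1,dy=-5->D
Step 2: C = 20, D = 25, total pairs = 45.
Step 3: tau = (C - D)/(n(n-1)/2) = (20 - 25)/45 = -0.111111.
Step 4: Exact two-sided p-value (enumerate n! = 3628800 permutations of y under H0): p = 0.727490.
Step 5: alpha = 0.05. fail to reject H0.

tau_b = -0.1111 (C=20, D=25), p = 0.727490, fail to reject H0.


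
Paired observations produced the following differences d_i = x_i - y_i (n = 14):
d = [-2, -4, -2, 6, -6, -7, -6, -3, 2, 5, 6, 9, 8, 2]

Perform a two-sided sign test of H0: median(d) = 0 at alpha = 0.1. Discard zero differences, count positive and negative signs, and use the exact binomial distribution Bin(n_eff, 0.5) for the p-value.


Step 1: Discard zero differences. Original n = 14; n_eff = number of nonzero differences = 14.
Nonzero differences (with sign): -2, -4, -2, +6, -6, -7, -6, -3, +2, +5, +6, +9, +8, +2
Step 2: Count signs: positive = 7, negative = 7.
Step 3: Under H0: P(positive) = 0.5, so the number of positives S ~ Bin(14, 0.5).
Step 4: Two-sided exact p-value = sum of Bin(14,0.5) probabilities at or below the observed probability = 1.000000.
Step 5: alpha = 0.1. fail to reject H0.

n_eff = 14, pos = 7, neg = 7, p = 1.000000, fail to reject H0.


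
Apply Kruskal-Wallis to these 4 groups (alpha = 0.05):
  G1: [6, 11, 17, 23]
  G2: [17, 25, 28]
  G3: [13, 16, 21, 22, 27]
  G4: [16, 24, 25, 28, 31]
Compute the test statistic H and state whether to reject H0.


Step 1: Combine all N = 17 observations and assign midranks.
sorted (value, group, rank): (6,G1,1), (11,G1,2), (13,G3,3), (16,G3,4.5), (16,G4,4.5), (17,G1,6.5), (17,G2,6.5), (21,G3,8), (22,G3,9), (23,G1,10), (24,G4,11), (25,G2,12.5), (25,G4,12.5), (27,G3,14), (28,G2,15.5), (28,G4,15.5), (31,G4,17)
Step 2: Sum ranks within each group.
R_1 = 19.5 (n_1 = 4)
R_2 = 34.5 (n_2 = 3)
R_3 = 38.5 (n_3 = 5)
R_4 = 60.5 (n_4 = 5)
Step 3: H = 12/(N(N+1)) * sum(R_i^2/n_i) - 3(N+1)
     = 12/(17*18) * (19.5^2/4 + 34.5^2/3 + 38.5^2/5 + 60.5^2/5) - 3*18
     = 0.039216 * 1520.31 - 54
     = 5.620098.
Step 4: Ties present; correction factor C = 1 - 24/(17^3 - 17) = 0.995098. Corrected H = 5.620098 / 0.995098 = 5.647783.
Step 5: Under H0, H ~ chi^2(3); p-value = 0.130062.
Step 6: alpha = 0.05. fail to reject H0.

H = 5.6478, df = 3, p = 0.130062, fail to reject H0.


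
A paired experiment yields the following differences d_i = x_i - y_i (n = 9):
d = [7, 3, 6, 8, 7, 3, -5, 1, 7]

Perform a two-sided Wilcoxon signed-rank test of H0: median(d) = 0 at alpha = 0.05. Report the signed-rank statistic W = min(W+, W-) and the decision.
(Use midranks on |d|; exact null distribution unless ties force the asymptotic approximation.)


Step 1: Drop any zero differences (none here) and take |d_i|.
|d| = [7, 3, 6, 8, 7, 3, 5, 1, 7]
Step 2: Midrank |d_i| (ties get averaged ranks).
ranks: |7|->7, |3|->2.5, |6|->5, |8|->9, |7|->7, |3|->2.5, |5|->4, |1|->1, |7|->7
Step 3: Attach original signs; sum ranks with positive sign and with negative sign.
W+ = 7 + 2.5 + 5 + 9 + 7 + 2.5 + 1 + 7 = 41
W- = 4 = 4
(Check: W+ + W- = 45 should equal n(n+1)/2 = 45.)
Step 4: Test statistic W = min(W+, W-) = 4.
Step 5: Ties in |d|, so use the tie-corrected normal approximation.
        E[W] = n(n+1)/4 = 9*10/4 = 22.5.
        Tie groups: |d|=3 (t=2), |d|=7 (t=3); sum(t^3 - t) = 30.
        Var[W] = n(n+1)(2n+1)/24 - sum(t^3-t)/48 = 1710/24 - 30/48 = 70.625.
        z = (W - E[W]) / sqrt(Var[W]) = (4 - 22.5) / 8.4039 = -2.2014.
        Two-sided p = 2*Phi(z) = 0.027710.
Step 6: alpha = 0.05. reject H0.

W+ = 41, W- = 4, W = min = 4, p = 0.027710, reject H0.


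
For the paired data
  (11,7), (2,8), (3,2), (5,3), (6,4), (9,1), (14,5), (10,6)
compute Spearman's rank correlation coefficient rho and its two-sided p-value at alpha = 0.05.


Step 1: Rank x and y separately (midranks; no ties here).
rank(x): 11->7, 2->1, 3->2, 5->3, 6->4, 9->5, 14->8, 10->6
rank(y): 7->7, 8->8, 2->2, 3->3, 4->4, 1->1, 5->5, 6->6
Step 2: d_i = R_x(i) - R_y(i); compute d_i^2.
  (7-7)^2=0, (1-8)^2=49, (2-2)^2=0, (3-3)^2=0, (4-4)^2=0, (5-1)^2=16, (8-5)^2=9, (6-6)^2=0
sum(d^2) = 74.
Step 3: rho = 1 - 6*74 / (8*(8^2 - 1)) = 1 - 444/504 = 0.119048.
Step 4: Under H0, t = rho * sqrt((n-2)/(1-rho^2)) = 0.2937 ~ t(6).
Step 5: Two-sided p-value from the t-distribution with 6 df = 0.778886.
Step 6: alpha = 0.05. fail to reject H0.

rho = 0.1190, p = 0.778886, fail to reject H0 at alpha = 0.05.
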